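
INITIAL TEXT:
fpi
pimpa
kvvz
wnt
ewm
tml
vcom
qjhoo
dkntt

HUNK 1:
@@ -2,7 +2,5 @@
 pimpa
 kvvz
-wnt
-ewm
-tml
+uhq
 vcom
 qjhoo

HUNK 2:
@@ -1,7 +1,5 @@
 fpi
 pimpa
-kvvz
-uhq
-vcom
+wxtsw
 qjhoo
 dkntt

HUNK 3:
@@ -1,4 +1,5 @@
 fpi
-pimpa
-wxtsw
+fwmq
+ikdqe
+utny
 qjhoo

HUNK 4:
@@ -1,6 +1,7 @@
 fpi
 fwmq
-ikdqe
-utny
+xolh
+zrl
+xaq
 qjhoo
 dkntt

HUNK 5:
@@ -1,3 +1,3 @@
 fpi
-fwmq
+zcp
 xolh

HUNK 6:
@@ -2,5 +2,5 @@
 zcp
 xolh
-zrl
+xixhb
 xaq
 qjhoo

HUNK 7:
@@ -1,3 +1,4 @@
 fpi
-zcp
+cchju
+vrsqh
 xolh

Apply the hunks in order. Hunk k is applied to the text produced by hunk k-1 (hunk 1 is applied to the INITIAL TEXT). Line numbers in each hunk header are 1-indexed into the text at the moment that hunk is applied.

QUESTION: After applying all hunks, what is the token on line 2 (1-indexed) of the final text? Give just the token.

Hunk 1: at line 2 remove [wnt,ewm,tml] add [uhq] -> 7 lines: fpi pimpa kvvz uhq vcom qjhoo dkntt
Hunk 2: at line 1 remove [kvvz,uhq,vcom] add [wxtsw] -> 5 lines: fpi pimpa wxtsw qjhoo dkntt
Hunk 3: at line 1 remove [pimpa,wxtsw] add [fwmq,ikdqe,utny] -> 6 lines: fpi fwmq ikdqe utny qjhoo dkntt
Hunk 4: at line 1 remove [ikdqe,utny] add [xolh,zrl,xaq] -> 7 lines: fpi fwmq xolh zrl xaq qjhoo dkntt
Hunk 5: at line 1 remove [fwmq] add [zcp] -> 7 lines: fpi zcp xolh zrl xaq qjhoo dkntt
Hunk 6: at line 2 remove [zrl] add [xixhb] -> 7 lines: fpi zcp xolh xixhb xaq qjhoo dkntt
Hunk 7: at line 1 remove [zcp] add [cchju,vrsqh] -> 8 lines: fpi cchju vrsqh xolh xixhb xaq qjhoo dkntt
Final line 2: cchju

Answer: cchju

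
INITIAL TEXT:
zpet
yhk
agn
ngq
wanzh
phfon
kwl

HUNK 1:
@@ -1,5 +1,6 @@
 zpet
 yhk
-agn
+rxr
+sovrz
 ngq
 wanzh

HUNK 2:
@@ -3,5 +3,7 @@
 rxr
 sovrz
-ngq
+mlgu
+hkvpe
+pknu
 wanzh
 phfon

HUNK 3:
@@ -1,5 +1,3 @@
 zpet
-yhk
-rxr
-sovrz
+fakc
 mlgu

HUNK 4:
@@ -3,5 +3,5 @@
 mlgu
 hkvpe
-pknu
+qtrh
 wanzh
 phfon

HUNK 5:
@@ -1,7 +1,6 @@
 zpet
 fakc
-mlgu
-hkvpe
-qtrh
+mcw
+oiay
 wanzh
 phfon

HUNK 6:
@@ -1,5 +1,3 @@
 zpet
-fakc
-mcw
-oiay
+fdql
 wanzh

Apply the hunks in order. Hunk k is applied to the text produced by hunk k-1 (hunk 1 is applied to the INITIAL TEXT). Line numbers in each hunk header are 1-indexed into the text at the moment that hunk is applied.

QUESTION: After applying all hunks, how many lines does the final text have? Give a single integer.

Answer: 5

Derivation:
Hunk 1: at line 1 remove [agn] add [rxr,sovrz] -> 8 lines: zpet yhk rxr sovrz ngq wanzh phfon kwl
Hunk 2: at line 3 remove [ngq] add [mlgu,hkvpe,pknu] -> 10 lines: zpet yhk rxr sovrz mlgu hkvpe pknu wanzh phfon kwl
Hunk 3: at line 1 remove [yhk,rxr,sovrz] add [fakc] -> 8 lines: zpet fakc mlgu hkvpe pknu wanzh phfon kwl
Hunk 4: at line 3 remove [pknu] add [qtrh] -> 8 lines: zpet fakc mlgu hkvpe qtrh wanzh phfon kwl
Hunk 5: at line 1 remove [mlgu,hkvpe,qtrh] add [mcw,oiay] -> 7 lines: zpet fakc mcw oiay wanzh phfon kwl
Hunk 6: at line 1 remove [fakc,mcw,oiay] add [fdql] -> 5 lines: zpet fdql wanzh phfon kwl
Final line count: 5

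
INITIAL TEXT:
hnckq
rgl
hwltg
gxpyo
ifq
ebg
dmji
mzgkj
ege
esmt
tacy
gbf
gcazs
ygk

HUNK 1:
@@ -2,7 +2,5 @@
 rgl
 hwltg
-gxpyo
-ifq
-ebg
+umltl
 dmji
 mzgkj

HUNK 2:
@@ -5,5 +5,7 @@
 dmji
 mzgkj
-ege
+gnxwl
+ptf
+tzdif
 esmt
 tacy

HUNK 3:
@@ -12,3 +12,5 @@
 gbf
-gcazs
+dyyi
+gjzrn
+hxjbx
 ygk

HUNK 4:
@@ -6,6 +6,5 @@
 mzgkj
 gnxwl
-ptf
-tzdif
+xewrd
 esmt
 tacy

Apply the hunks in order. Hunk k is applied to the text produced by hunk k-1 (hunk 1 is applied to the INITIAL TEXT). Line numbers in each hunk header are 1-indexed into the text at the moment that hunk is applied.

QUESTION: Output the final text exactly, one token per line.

Hunk 1: at line 2 remove [gxpyo,ifq,ebg] add [umltl] -> 12 lines: hnckq rgl hwltg umltl dmji mzgkj ege esmt tacy gbf gcazs ygk
Hunk 2: at line 5 remove [ege] add [gnxwl,ptf,tzdif] -> 14 lines: hnckq rgl hwltg umltl dmji mzgkj gnxwl ptf tzdif esmt tacy gbf gcazs ygk
Hunk 3: at line 12 remove [gcazs] add [dyyi,gjzrn,hxjbx] -> 16 lines: hnckq rgl hwltg umltl dmji mzgkj gnxwl ptf tzdif esmt tacy gbf dyyi gjzrn hxjbx ygk
Hunk 4: at line 6 remove [ptf,tzdif] add [xewrd] -> 15 lines: hnckq rgl hwltg umltl dmji mzgkj gnxwl xewrd esmt tacy gbf dyyi gjzrn hxjbx ygk

Answer: hnckq
rgl
hwltg
umltl
dmji
mzgkj
gnxwl
xewrd
esmt
tacy
gbf
dyyi
gjzrn
hxjbx
ygk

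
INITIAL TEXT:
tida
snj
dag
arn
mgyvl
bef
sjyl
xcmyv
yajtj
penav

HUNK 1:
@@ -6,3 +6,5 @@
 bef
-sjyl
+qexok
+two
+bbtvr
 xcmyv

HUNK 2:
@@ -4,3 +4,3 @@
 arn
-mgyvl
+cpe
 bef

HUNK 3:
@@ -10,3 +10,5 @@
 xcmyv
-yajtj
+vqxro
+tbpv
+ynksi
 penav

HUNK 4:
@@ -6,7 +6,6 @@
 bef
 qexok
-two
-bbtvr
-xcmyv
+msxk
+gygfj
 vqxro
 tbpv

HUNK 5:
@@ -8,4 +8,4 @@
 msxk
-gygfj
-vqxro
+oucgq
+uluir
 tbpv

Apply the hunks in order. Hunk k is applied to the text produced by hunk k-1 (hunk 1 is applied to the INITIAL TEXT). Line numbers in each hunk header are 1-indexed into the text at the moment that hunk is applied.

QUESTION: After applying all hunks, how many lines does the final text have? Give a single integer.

Hunk 1: at line 6 remove [sjyl] add [qexok,two,bbtvr] -> 12 lines: tida snj dag arn mgyvl bef qexok two bbtvr xcmyv yajtj penav
Hunk 2: at line 4 remove [mgyvl] add [cpe] -> 12 lines: tida snj dag arn cpe bef qexok two bbtvr xcmyv yajtj penav
Hunk 3: at line 10 remove [yajtj] add [vqxro,tbpv,ynksi] -> 14 lines: tida snj dag arn cpe bef qexok two bbtvr xcmyv vqxro tbpv ynksi penav
Hunk 4: at line 6 remove [two,bbtvr,xcmyv] add [msxk,gygfj] -> 13 lines: tida snj dag arn cpe bef qexok msxk gygfj vqxro tbpv ynksi penav
Hunk 5: at line 8 remove [gygfj,vqxro] add [oucgq,uluir] -> 13 lines: tida snj dag arn cpe bef qexok msxk oucgq uluir tbpv ynksi penav
Final line count: 13

Answer: 13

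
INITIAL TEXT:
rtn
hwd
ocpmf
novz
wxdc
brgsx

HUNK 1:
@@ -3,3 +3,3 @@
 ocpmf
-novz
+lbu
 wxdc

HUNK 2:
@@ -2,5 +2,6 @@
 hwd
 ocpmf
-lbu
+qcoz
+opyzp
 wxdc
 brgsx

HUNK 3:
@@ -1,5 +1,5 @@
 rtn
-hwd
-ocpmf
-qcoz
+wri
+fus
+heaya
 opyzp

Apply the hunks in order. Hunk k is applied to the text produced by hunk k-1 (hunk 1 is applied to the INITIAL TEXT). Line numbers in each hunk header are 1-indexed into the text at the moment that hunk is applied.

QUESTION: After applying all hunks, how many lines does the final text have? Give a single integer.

Answer: 7

Derivation:
Hunk 1: at line 3 remove [novz] add [lbu] -> 6 lines: rtn hwd ocpmf lbu wxdc brgsx
Hunk 2: at line 2 remove [lbu] add [qcoz,opyzp] -> 7 lines: rtn hwd ocpmf qcoz opyzp wxdc brgsx
Hunk 3: at line 1 remove [hwd,ocpmf,qcoz] add [wri,fus,heaya] -> 7 lines: rtn wri fus heaya opyzp wxdc brgsx
Final line count: 7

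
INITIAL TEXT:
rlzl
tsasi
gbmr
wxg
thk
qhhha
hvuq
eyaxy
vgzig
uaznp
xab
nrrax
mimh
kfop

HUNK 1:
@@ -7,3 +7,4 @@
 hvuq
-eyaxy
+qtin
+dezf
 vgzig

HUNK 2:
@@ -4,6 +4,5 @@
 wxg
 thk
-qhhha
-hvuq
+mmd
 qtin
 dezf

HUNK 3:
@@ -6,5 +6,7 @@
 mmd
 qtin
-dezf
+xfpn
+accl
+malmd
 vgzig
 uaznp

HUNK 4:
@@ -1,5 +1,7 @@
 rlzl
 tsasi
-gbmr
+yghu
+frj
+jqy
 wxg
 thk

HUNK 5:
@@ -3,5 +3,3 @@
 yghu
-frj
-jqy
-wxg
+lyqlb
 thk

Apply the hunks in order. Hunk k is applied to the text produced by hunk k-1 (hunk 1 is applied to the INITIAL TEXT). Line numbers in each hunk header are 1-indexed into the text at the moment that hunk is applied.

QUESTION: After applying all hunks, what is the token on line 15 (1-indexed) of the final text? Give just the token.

Hunk 1: at line 7 remove [eyaxy] add [qtin,dezf] -> 15 lines: rlzl tsasi gbmr wxg thk qhhha hvuq qtin dezf vgzig uaznp xab nrrax mimh kfop
Hunk 2: at line 4 remove [qhhha,hvuq] add [mmd] -> 14 lines: rlzl tsasi gbmr wxg thk mmd qtin dezf vgzig uaznp xab nrrax mimh kfop
Hunk 3: at line 6 remove [dezf] add [xfpn,accl,malmd] -> 16 lines: rlzl tsasi gbmr wxg thk mmd qtin xfpn accl malmd vgzig uaznp xab nrrax mimh kfop
Hunk 4: at line 1 remove [gbmr] add [yghu,frj,jqy] -> 18 lines: rlzl tsasi yghu frj jqy wxg thk mmd qtin xfpn accl malmd vgzig uaznp xab nrrax mimh kfop
Hunk 5: at line 3 remove [frj,jqy,wxg] add [lyqlb] -> 16 lines: rlzl tsasi yghu lyqlb thk mmd qtin xfpn accl malmd vgzig uaznp xab nrrax mimh kfop
Final line 15: mimh

Answer: mimh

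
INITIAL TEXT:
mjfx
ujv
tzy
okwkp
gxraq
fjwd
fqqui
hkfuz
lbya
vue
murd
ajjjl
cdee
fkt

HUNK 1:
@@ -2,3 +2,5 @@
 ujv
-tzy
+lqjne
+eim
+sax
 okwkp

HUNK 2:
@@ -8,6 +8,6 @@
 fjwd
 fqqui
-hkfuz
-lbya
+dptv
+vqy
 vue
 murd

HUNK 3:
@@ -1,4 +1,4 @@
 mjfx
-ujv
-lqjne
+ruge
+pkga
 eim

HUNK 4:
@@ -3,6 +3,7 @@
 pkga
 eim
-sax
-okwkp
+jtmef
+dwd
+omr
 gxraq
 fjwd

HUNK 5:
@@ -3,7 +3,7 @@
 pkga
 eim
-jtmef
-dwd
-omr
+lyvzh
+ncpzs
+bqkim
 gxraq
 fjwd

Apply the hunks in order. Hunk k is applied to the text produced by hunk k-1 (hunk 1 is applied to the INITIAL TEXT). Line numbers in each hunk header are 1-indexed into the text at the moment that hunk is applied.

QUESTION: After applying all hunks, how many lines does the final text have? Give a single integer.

Answer: 17

Derivation:
Hunk 1: at line 2 remove [tzy] add [lqjne,eim,sax] -> 16 lines: mjfx ujv lqjne eim sax okwkp gxraq fjwd fqqui hkfuz lbya vue murd ajjjl cdee fkt
Hunk 2: at line 8 remove [hkfuz,lbya] add [dptv,vqy] -> 16 lines: mjfx ujv lqjne eim sax okwkp gxraq fjwd fqqui dptv vqy vue murd ajjjl cdee fkt
Hunk 3: at line 1 remove [ujv,lqjne] add [ruge,pkga] -> 16 lines: mjfx ruge pkga eim sax okwkp gxraq fjwd fqqui dptv vqy vue murd ajjjl cdee fkt
Hunk 4: at line 3 remove [sax,okwkp] add [jtmef,dwd,omr] -> 17 lines: mjfx ruge pkga eim jtmef dwd omr gxraq fjwd fqqui dptv vqy vue murd ajjjl cdee fkt
Hunk 5: at line 3 remove [jtmef,dwd,omr] add [lyvzh,ncpzs,bqkim] -> 17 lines: mjfx ruge pkga eim lyvzh ncpzs bqkim gxraq fjwd fqqui dptv vqy vue murd ajjjl cdee fkt
Final line count: 17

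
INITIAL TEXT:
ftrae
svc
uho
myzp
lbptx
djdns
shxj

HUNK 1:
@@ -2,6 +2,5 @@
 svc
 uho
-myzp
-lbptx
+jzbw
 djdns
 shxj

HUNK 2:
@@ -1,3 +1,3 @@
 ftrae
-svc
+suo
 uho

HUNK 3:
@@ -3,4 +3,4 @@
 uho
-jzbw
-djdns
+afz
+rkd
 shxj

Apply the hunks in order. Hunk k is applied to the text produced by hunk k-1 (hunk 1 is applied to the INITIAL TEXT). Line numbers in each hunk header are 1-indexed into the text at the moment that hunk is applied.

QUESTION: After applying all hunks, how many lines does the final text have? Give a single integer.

Hunk 1: at line 2 remove [myzp,lbptx] add [jzbw] -> 6 lines: ftrae svc uho jzbw djdns shxj
Hunk 2: at line 1 remove [svc] add [suo] -> 6 lines: ftrae suo uho jzbw djdns shxj
Hunk 3: at line 3 remove [jzbw,djdns] add [afz,rkd] -> 6 lines: ftrae suo uho afz rkd shxj
Final line count: 6

Answer: 6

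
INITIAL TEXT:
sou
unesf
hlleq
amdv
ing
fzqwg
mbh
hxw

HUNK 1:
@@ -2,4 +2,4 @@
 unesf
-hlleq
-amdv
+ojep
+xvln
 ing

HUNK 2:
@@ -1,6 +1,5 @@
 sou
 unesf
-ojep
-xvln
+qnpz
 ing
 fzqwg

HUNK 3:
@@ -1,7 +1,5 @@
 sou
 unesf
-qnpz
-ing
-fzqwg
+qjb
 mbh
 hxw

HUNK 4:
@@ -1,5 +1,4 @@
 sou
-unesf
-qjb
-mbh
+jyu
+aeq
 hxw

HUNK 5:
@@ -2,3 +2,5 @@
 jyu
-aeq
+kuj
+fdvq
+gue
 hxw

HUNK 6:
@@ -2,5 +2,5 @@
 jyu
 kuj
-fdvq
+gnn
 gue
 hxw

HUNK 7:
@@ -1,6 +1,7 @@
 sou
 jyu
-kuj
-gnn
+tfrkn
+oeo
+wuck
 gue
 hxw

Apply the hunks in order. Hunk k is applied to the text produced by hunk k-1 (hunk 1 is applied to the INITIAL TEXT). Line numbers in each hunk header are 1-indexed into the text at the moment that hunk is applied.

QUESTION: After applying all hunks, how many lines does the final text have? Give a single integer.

Answer: 7

Derivation:
Hunk 1: at line 2 remove [hlleq,amdv] add [ojep,xvln] -> 8 lines: sou unesf ojep xvln ing fzqwg mbh hxw
Hunk 2: at line 1 remove [ojep,xvln] add [qnpz] -> 7 lines: sou unesf qnpz ing fzqwg mbh hxw
Hunk 3: at line 1 remove [qnpz,ing,fzqwg] add [qjb] -> 5 lines: sou unesf qjb mbh hxw
Hunk 4: at line 1 remove [unesf,qjb,mbh] add [jyu,aeq] -> 4 lines: sou jyu aeq hxw
Hunk 5: at line 2 remove [aeq] add [kuj,fdvq,gue] -> 6 lines: sou jyu kuj fdvq gue hxw
Hunk 6: at line 2 remove [fdvq] add [gnn] -> 6 lines: sou jyu kuj gnn gue hxw
Hunk 7: at line 1 remove [kuj,gnn] add [tfrkn,oeo,wuck] -> 7 lines: sou jyu tfrkn oeo wuck gue hxw
Final line count: 7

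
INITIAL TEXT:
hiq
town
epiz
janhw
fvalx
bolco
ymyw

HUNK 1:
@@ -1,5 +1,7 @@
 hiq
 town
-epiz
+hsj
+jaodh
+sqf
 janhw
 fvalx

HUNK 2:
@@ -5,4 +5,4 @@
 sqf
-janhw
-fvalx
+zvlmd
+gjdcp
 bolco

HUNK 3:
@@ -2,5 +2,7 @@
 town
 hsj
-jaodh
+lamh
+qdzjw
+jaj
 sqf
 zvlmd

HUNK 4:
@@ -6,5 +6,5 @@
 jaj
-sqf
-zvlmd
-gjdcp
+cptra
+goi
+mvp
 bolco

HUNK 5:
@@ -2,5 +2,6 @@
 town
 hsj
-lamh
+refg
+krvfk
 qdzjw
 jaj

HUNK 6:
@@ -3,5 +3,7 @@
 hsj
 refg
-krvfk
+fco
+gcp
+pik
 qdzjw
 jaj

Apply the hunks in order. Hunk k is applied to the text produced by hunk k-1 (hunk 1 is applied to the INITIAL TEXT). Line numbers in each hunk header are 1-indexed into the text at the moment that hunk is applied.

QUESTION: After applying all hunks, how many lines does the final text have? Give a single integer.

Hunk 1: at line 1 remove [epiz] add [hsj,jaodh,sqf] -> 9 lines: hiq town hsj jaodh sqf janhw fvalx bolco ymyw
Hunk 2: at line 5 remove [janhw,fvalx] add [zvlmd,gjdcp] -> 9 lines: hiq town hsj jaodh sqf zvlmd gjdcp bolco ymyw
Hunk 3: at line 2 remove [jaodh] add [lamh,qdzjw,jaj] -> 11 lines: hiq town hsj lamh qdzjw jaj sqf zvlmd gjdcp bolco ymyw
Hunk 4: at line 6 remove [sqf,zvlmd,gjdcp] add [cptra,goi,mvp] -> 11 lines: hiq town hsj lamh qdzjw jaj cptra goi mvp bolco ymyw
Hunk 5: at line 2 remove [lamh] add [refg,krvfk] -> 12 lines: hiq town hsj refg krvfk qdzjw jaj cptra goi mvp bolco ymyw
Hunk 6: at line 3 remove [krvfk] add [fco,gcp,pik] -> 14 lines: hiq town hsj refg fco gcp pik qdzjw jaj cptra goi mvp bolco ymyw
Final line count: 14

Answer: 14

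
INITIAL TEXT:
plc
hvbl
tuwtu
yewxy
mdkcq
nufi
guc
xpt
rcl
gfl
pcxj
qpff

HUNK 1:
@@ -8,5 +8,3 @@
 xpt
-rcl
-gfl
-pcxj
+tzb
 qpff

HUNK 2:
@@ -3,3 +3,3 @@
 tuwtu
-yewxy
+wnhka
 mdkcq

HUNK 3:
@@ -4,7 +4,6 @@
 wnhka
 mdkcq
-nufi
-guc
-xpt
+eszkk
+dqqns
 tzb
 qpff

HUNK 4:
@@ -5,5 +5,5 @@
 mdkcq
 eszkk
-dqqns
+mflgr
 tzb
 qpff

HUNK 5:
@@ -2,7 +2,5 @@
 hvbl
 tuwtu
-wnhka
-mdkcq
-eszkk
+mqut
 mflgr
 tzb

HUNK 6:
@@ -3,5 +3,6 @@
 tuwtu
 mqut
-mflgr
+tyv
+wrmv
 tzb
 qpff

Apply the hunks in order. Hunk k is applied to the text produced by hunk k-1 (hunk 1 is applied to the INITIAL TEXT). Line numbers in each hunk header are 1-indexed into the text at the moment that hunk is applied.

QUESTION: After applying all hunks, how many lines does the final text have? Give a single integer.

Hunk 1: at line 8 remove [rcl,gfl,pcxj] add [tzb] -> 10 lines: plc hvbl tuwtu yewxy mdkcq nufi guc xpt tzb qpff
Hunk 2: at line 3 remove [yewxy] add [wnhka] -> 10 lines: plc hvbl tuwtu wnhka mdkcq nufi guc xpt tzb qpff
Hunk 3: at line 4 remove [nufi,guc,xpt] add [eszkk,dqqns] -> 9 lines: plc hvbl tuwtu wnhka mdkcq eszkk dqqns tzb qpff
Hunk 4: at line 5 remove [dqqns] add [mflgr] -> 9 lines: plc hvbl tuwtu wnhka mdkcq eszkk mflgr tzb qpff
Hunk 5: at line 2 remove [wnhka,mdkcq,eszkk] add [mqut] -> 7 lines: plc hvbl tuwtu mqut mflgr tzb qpff
Hunk 6: at line 3 remove [mflgr] add [tyv,wrmv] -> 8 lines: plc hvbl tuwtu mqut tyv wrmv tzb qpff
Final line count: 8

Answer: 8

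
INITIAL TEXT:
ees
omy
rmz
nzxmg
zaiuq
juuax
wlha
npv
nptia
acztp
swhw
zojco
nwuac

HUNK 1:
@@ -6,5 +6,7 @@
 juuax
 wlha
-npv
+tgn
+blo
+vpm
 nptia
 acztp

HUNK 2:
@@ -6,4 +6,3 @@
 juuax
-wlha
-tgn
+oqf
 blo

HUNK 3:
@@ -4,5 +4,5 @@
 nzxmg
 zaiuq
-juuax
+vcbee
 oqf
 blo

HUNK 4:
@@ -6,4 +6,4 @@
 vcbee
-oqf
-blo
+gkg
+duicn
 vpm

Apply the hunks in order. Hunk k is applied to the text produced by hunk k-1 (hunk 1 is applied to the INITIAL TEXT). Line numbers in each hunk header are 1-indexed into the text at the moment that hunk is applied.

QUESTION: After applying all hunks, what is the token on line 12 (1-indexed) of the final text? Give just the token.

Hunk 1: at line 6 remove [npv] add [tgn,blo,vpm] -> 15 lines: ees omy rmz nzxmg zaiuq juuax wlha tgn blo vpm nptia acztp swhw zojco nwuac
Hunk 2: at line 6 remove [wlha,tgn] add [oqf] -> 14 lines: ees omy rmz nzxmg zaiuq juuax oqf blo vpm nptia acztp swhw zojco nwuac
Hunk 3: at line 4 remove [juuax] add [vcbee] -> 14 lines: ees omy rmz nzxmg zaiuq vcbee oqf blo vpm nptia acztp swhw zojco nwuac
Hunk 4: at line 6 remove [oqf,blo] add [gkg,duicn] -> 14 lines: ees omy rmz nzxmg zaiuq vcbee gkg duicn vpm nptia acztp swhw zojco nwuac
Final line 12: swhw

Answer: swhw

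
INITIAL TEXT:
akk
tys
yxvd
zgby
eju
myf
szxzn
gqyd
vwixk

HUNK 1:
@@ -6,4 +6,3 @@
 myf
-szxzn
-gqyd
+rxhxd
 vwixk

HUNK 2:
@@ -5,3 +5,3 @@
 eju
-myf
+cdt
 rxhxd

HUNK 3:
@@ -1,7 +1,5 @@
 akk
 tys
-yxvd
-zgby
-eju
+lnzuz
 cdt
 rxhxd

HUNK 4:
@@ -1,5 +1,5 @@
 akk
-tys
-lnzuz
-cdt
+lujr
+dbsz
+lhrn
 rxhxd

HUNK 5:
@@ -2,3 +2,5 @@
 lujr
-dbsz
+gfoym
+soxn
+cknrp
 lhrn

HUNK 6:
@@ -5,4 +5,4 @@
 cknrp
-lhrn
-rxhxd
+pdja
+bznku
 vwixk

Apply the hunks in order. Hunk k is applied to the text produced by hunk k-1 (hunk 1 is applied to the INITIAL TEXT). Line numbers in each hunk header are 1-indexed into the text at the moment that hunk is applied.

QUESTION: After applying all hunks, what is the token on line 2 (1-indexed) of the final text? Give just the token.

Answer: lujr

Derivation:
Hunk 1: at line 6 remove [szxzn,gqyd] add [rxhxd] -> 8 lines: akk tys yxvd zgby eju myf rxhxd vwixk
Hunk 2: at line 5 remove [myf] add [cdt] -> 8 lines: akk tys yxvd zgby eju cdt rxhxd vwixk
Hunk 3: at line 1 remove [yxvd,zgby,eju] add [lnzuz] -> 6 lines: akk tys lnzuz cdt rxhxd vwixk
Hunk 4: at line 1 remove [tys,lnzuz,cdt] add [lujr,dbsz,lhrn] -> 6 lines: akk lujr dbsz lhrn rxhxd vwixk
Hunk 5: at line 2 remove [dbsz] add [gfoym,soxn,cknrp] -> 8 lines: akk lujr gfoym soxn cknrp lhrn rxhxd vwixk
Hunk 6: at line 5 remove [lhrn,rxhxd] add [pdja,bznku] -> 8 lines: akk lujr gfoym soxn cknrp pdja bznku vwixk
Final line 2: lujr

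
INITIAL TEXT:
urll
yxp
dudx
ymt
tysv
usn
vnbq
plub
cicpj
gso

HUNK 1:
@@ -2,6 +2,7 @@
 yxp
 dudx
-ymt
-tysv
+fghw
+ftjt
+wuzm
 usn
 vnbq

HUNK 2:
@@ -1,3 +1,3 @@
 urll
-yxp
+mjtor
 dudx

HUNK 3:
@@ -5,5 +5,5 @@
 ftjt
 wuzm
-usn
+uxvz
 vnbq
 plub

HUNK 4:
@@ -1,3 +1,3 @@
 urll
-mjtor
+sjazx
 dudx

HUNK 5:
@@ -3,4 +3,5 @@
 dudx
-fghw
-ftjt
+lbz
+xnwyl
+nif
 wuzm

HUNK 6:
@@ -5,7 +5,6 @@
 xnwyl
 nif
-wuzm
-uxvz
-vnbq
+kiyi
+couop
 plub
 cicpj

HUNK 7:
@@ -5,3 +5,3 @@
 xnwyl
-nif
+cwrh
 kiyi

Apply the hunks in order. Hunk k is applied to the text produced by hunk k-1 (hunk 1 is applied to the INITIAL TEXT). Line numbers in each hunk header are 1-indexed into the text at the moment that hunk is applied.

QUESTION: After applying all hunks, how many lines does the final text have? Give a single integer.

Hunk 1: at line 2 remove [ymt,tysv] add [fghw,ftjt,wuzm] -> 11 lines: urll yxp dudx fghw ftjt wuzm usn vnbq plub cicpj gso
Hunk 2: at line 1 remove [yxp] add [mjtor] -> 11 lines: urll mjtor dudx fghw ftjt wuzm usn vnbq plub cicpj gso
Hunk 3: at line 5 remove [usn] add [uxvz] -> 11 lines: urll mjtor dudx fghw ftjt wuzm uxvz vnbq plub cicpj gso
Hunk 4: at line 1 remove [mjtor] add [sjazx] -> 11 lines: urll sjazx dudx fghw ftjt wuzm uxvz vnbq plub cicpj gso
Hunk 5: at line 3 remove [fghw,ftjt] add [lbz,xnwyl,nif] -> 12 lines: urll sjazx dudx lbz xnwyl nif wuzm uxvz vnbq plub cicpj gso
Hunk 6: at line 5 remove [wuzm,uxvz,vnbq] add [kiyi,couop] -> 11 lines: urll sjazx dudx lbz xnwyl nif kiyi couop plub cicpj gso
Hunk 7: at line 5 remove [nif] add [cwrh] -> 11 lines: urll sjazx dudx lbz xnwyl cwrh kiyi couop plub cicpj gso
Final line count: 11

Answer: 11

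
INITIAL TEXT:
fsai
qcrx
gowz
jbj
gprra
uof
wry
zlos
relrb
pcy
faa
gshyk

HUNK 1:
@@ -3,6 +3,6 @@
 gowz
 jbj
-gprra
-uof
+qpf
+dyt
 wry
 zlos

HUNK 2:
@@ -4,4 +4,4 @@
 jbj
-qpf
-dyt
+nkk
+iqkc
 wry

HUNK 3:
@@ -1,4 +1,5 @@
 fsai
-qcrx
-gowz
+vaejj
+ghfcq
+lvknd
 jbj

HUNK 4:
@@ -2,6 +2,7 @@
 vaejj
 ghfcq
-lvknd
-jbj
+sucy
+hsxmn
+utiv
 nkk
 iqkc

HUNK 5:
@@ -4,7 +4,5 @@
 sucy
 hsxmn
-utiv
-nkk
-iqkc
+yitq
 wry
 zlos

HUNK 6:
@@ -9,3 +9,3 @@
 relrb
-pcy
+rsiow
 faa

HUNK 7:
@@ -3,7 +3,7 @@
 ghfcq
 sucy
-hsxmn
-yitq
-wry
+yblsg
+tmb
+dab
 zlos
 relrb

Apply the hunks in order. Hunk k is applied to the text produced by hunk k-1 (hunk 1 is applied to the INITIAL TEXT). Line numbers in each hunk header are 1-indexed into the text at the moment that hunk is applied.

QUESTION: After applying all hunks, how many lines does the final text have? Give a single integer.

Hunk 1: at line 3 remove [gprra,uof] add [qpf,dyt] -> 12 lines: fsai qcrx gowz jbj qpf dyt wry zlos relrb pcy faa gshyk
Hunk 2: at line 4 remove [qpf,dyt] add [nkk,iqkc] -> 12 lines: fsai qcrx gowz jbj nkk iqkc wry zlos relrb pcy faa gshyk
Hunk 3: at line 1 remove [qcrx,gowz] add [vaejj,ghfcq,lvknd] -> 13 lines: fsai vaejj ghfcq lvknd jbj nkk iqkc wry zlos relrb pcy faa gshyk
Hunk 4: at line 2 remove [lvknd,jbj] add [sucy,hsxmn,utiv] -> 14 lines: fsai vaejj ghfcq sucy hsxmn utiv nkk iqkc wry zlos relrb pcy faa gshyk
Hunk 5: at line 4 remove [utiv,nkk,iqkc] add [yitq] -> 12 lines: fsai vaejj ghfcq sucy hsxmn yitq wry zlos relrb pcy faa gshyk
Hunk 6: at line 9 remove [pcy] add [rsiow] -> 12 lines: fsai vaejj ghfcq sucy hsxmn yitq wry zlos relrb rsiow faa gshyk
Hunk 7: at line 3 remove [hsxmn,yitq,wry] add [yblsg,tmb,dab] -> 12 lines: fsai vaejj ghfcq sucy yblsg tmb dab zlos relrb rsiow faa gshyk
Final line count: 12

Answer: 12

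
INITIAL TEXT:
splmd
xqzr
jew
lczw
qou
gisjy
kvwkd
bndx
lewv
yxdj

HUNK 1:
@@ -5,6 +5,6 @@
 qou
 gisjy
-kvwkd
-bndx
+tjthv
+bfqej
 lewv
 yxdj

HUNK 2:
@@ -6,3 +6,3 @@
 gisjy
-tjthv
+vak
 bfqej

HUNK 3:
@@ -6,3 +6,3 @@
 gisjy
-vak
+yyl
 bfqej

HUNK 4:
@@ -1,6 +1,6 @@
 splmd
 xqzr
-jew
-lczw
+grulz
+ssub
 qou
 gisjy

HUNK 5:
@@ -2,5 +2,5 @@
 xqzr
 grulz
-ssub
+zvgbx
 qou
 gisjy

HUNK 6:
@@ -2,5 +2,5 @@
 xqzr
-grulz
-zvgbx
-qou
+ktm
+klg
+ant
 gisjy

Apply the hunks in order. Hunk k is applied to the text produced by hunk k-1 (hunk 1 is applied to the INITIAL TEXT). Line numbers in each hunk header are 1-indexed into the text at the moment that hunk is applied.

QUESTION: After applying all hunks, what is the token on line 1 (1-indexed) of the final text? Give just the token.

Answer: splmd

Derivation:
Hunk 1: at line 5 remove [kvwkd,bndx] add [tjthv,bfqej] -> 10 lines: splmd xqzr jew lczw qou gisjy tjthv bfqej lewv yxdj
Hunk 2: at line 6 remove [tjthv] add [vak] -> 10 lines: splmd xqzr jew lczw qou gisjy vak bfqej lewv yxdj
Hunk 3: at line 6 remove [vak] add [yyl] -> 10 lines: splmd xqzr jew lczw qou gisjy yyl bfqej lewv yxdj
Hunk 4: at line 1 remove [jew,lczw] add [grulz,ssub] -> 10 lines: splmd xqzr grulz ssub qou gisjy yyl bfqej lewv yxdj
Hunk 5: at line 2 remove [ssub] add [zvgbx] -> 10 lines: splmd xqzr grulz zvgbx qou gisjy yyl bfqej lewv yxdj
Hunk 6: at line 2 remove [grulz,zvgbx,qou] add [ktm,klg,ant] -> 10 lines: splmd xqzr ktm klg ant gisjy yyl bfqej lewv yxdj
Final line 1: splmd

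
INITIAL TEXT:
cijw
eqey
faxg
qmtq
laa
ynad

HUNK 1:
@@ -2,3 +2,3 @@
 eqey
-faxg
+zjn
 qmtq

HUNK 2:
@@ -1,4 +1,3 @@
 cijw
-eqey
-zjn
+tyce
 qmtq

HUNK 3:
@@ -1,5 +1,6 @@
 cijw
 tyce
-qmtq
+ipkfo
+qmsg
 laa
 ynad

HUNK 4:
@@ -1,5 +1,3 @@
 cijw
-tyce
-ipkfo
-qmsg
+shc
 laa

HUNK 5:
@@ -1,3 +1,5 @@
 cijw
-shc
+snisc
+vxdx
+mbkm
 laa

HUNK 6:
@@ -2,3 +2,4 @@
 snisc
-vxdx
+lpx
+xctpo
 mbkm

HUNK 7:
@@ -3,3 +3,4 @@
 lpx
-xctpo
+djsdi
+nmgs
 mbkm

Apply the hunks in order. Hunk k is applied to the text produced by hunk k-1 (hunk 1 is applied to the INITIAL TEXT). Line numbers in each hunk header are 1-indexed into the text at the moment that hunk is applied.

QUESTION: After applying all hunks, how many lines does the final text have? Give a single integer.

Hunk 1: at line 2 remove [faxg] add [zjn] -> 6 lines: cijw eqey zjn qmtq laa ynad
Hunk 2: at line 1 remove [eqey,zjn] add [tyce] -> 5 lines: cijw tyce qmtq laa ynad
Hunk 3: at line 1 remove [qmtq] add [ipkfo,qmsg] -> 6 lines: cijw tyce ipkfo qmsg laa ynad
Hunk 4: at line 1 remove [tyce,ipkfo,qmsg] add [shc] -> 4 lines: cijw shc laa ynad
Hunk 5: at line 1 remove [shc] add [snisc,vxdx,mbkm] -> 6 lines: cijw snisc vxdx mbkm laa ynad
Hunk 6: at line 2 remove [vxdx] add [lpx,xctpo] -> 7 lines: cijw snisc lpx xctpo mbkm laa ynad
Hunk 7: at line 3 remove [xctpo] add [djsdi,nmgs] -> 8 lines: cijw snisc lpx djsdi nmgs mbkm laa ynad
Final line count: 8

Answer: 8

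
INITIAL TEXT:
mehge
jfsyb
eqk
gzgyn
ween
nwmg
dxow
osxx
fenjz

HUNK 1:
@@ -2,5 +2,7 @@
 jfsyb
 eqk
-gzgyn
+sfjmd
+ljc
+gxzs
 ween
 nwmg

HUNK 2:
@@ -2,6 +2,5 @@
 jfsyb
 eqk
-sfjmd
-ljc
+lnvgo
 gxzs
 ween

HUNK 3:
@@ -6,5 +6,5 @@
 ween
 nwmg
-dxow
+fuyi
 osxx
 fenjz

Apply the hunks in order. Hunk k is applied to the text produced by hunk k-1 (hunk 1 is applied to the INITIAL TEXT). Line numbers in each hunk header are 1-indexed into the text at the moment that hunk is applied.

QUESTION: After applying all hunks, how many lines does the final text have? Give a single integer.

Hunk 1: at line 2 remove [gzgyn] add [sfjmd,ljc,gxzs] -> 11 lines: mehge jfsyb eqk sfjmd ljc gxzs ween nwmg dxow osxx fenjz
Hunk 2: at line 2 remove [sfjmd,ljc] add [lnvgo] -> 10 lines: mehge jfsyb eqk lnvgo gxzs ween nwmg dxow osxx fenjz
Hunk 3: at line 6 remove [dxow] add [fuyi] -> 10 lines: mehge jfsyb eqk lnvgo gxzs ween nwmg fuyi osxx fenjz
Final line count: 10

Answer: 10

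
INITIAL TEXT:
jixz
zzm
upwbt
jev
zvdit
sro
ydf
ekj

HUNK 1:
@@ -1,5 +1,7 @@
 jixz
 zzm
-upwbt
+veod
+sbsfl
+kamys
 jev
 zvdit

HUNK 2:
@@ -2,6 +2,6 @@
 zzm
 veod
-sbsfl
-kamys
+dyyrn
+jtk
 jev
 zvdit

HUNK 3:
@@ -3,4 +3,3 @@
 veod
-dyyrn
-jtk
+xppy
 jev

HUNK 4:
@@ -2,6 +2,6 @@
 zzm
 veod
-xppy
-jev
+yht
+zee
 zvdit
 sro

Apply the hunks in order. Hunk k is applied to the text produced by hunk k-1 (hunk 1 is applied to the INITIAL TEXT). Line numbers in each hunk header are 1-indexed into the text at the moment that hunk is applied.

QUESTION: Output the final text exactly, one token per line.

Answer: jixz
zzm
veod
yht
zee
zvdit
sro
ydf
ekj

Derivation:
Hunk 1: at line 1 remove [upwbt] add [veod,sbsfl,kamys] -> 10 lines: jixz zzm veod sbsfl kamys jev zvdit sro ydf ekj
Hunk 2: at line 2 remove [sbsfl,kamys] add [dyyrn,jtk] -> 10 lines: jixz zzm veod dyyrn jtk jev zvdit sro ydf ekj
Hunk 3: at line 3 remove [dyyrn,jtk] add [xppy] -> 9 lines: jixz zzm veod xppy jev zvdit sro ydf ekj
Hunk 4: at line 2 remove [xppy,jev] add [yht,zee] -> 9 lines: jixz zzm veod yht zee zvdit sro ydf ekj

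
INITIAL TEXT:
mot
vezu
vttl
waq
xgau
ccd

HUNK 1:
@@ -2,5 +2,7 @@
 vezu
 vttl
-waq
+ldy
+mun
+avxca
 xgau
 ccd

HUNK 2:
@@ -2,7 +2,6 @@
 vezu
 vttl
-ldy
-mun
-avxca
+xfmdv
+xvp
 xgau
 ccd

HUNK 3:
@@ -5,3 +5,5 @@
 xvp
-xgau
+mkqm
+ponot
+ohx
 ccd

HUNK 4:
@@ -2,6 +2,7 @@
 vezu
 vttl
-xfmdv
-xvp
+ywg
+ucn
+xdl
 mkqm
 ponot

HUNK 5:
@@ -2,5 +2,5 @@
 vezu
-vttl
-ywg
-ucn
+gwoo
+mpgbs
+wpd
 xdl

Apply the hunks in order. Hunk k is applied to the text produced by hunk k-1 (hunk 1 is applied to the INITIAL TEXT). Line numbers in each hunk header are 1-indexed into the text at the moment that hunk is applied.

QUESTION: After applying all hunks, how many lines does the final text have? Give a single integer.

Answer: 10

Derivation:
Hunk 1: at line 2 remove [waq] add [ldy,mun,avxca] -> 8 lines: mot vezu vttl ldy mun avxca xgau ccd
Hunk 2: at line 2 remove [ldy,mun,avxca] add [xfmdv,xvp] -> 7 lines: mot vezu vttl xfmdv xvp xgau ccd
Hunk 3: at line 5 remove [xgau] add [mkqm,ponot,ohx] -> 9 lines: mot vezu vttl xfmdv xvp mkqm ponot ohx ccd
Hunk 4: at line 2 remove [xfmdv,xvp] add [ywg,ucn,xdl] -> 10 lines: mot vezu vttl ywg ucn xdl mkqm ponot ohx ccd
Hunk 5: at line 2 remove [vttl,ywg,ucn] add [gwoo,mpgbs,wpd] -> 10 lines: mot vezu gwoo mpgbs wpd xdl mkqm ponot ohx ccd
Final line count: 10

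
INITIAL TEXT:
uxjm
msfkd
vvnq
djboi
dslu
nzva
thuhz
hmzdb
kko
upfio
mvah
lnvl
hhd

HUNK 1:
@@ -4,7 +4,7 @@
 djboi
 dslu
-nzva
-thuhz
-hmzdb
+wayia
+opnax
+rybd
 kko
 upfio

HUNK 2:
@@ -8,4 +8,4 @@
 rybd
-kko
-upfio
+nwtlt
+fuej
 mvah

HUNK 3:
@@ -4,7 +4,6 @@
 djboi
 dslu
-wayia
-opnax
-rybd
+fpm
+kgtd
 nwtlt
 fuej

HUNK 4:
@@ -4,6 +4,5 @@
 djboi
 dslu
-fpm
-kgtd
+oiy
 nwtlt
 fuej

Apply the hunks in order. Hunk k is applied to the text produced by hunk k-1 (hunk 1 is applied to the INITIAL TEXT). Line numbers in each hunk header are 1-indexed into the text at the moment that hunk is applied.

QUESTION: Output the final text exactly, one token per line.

Hunk 1: at line 4 remove [nzva,thuhz,hmzdb] add [wayia,opnax,rybd] -> 13 lines: uxjm msfkd vvnq djboi dslu wayia opnax rybd kko upfio mvah lnvl hhd
Hunk 2: at line 8 remove [kko,upfio] add [nwtlt,fuej] -> 13 lines: uxjm msfkd vvnq djboi dslu wayia opnax rybd nwtlt fuej mvah lnvl hhd
Hunk 3: at line 4 remove [wayia,opnax,rybd] add [fpm,kgtd] -> 12 lines: uxjm msfkd vvnq djboi dslu fpm kgtd nwtlt fuej mvah lnvl hhd
Hunk 4: at line 4 remove [fpm,kgtd] add [oiy] -> 11 lines: uxjm msfkd vvnq djboi dslu oiy nwtlt fuej mvah lnvl hhd

Answer: uxjm
msfkd
vvnq
djboi
dslu
oiy
nwtlt
fuej
mvah
lnvl
hhd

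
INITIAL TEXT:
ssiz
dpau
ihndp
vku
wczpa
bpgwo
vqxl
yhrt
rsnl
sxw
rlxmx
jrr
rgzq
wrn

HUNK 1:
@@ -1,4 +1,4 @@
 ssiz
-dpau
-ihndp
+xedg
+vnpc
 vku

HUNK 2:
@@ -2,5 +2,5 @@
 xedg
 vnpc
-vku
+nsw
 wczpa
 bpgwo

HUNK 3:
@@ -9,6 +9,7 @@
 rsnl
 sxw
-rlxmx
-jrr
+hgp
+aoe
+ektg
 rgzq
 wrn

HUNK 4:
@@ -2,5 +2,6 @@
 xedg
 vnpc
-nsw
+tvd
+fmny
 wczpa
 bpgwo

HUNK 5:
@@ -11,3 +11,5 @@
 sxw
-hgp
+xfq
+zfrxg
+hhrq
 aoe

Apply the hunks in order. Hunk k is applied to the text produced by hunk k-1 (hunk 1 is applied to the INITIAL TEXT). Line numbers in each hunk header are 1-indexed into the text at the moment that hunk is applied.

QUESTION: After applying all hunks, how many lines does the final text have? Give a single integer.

Hunk 1: at line 1 remove [dpau,ihndp] add [xedg,vnpc] -> 14 lines: ssiz xedg vnpc vku wczpa bpgwo vqxl yhrt rsnl sxw rlxmx jrr rgzq wrn
Hunk 2: at line 2 remove [vku] add [nsw] -> 14 lines: ssiz xedg vnpc nsw wczpa bpgwo vqxl yhrt rsnl sxw rlxmx jrr rgzq wrn
Hunk 3: at line 9 remove [rlxmx,jrr] add [hgp,aoe,ektg] -> 15 lines: ssiz xedg vnpc nsw wczpa bpgwo vqxl yhrt rsnl sxw hgp aoe ektg rgzq wrn
Hunk 4: at line 2 remove [nsw] add [tvd,fmny] -> 16 lines: ssiz xedg vnpc tvd fmny wczpa bpgwo vqxl yhrt rsnl sxw hgp aoe ektg rgzq wrn
Hunk 5: at line 11 remove [hgp] add [xfq,zfrxg,hhrq] -> 18 lines: ssiz xedg vnpc tvd fmny wczpa bpgwo vqxl yhrt rsnl sxw xfq zfrxg hhrq aoe ektg rgzq wrn
Final line count: 18

Answer: 18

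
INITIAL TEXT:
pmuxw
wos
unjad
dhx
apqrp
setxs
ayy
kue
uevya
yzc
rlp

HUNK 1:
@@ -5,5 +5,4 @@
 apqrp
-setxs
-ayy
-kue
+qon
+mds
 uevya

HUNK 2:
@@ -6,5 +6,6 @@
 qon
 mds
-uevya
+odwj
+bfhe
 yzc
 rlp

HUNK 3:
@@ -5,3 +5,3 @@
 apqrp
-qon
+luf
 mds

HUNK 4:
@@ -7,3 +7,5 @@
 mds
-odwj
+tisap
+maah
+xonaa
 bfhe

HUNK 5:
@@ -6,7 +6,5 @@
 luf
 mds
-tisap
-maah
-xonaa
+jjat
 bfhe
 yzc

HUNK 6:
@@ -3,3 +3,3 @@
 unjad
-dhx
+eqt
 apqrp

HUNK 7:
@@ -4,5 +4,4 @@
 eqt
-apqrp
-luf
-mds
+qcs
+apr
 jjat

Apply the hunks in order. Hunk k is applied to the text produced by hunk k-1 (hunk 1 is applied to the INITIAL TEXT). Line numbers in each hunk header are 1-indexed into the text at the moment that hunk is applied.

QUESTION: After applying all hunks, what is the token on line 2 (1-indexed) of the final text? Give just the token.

Hunk 1: at line 5 remove [setxs,ayy,kue] add [qon,mds] -> 10 lines: pmuxw wos unjad dhx apqrp qon mds uevya yzc rlp
Hunk 2: at line 6 remove [uevya] add [odwj,bfhe] -> 11 lines: pmuxw wos unjad dhx apqrp qon mds odwj bfhe yzc rlp
Hunk 3: at line 5 remove [qon] add [luf] -> 11 lines: pmuxw wos unjad dhx apqrp luf mds odwj bfhe yzc rlp
Hunk 4: at line 7 remove [odwj] add [tisap,maah,xonaa] -> 13 lines: pmuxw wos unjad dhx apqrp luf mds tisap maah xonaa bfhe yzc rlp
Hunk 5: at line 6 remove [tisap,maah,xonaa] add [jjat] -> 11 lines: pmuxw wos unjad dhx apqrp luf mds jjat bfhe yzc rlp
Hunk 6: at line 3 remove [dhx] add [eqt] -> 11 lines: pmuxw wos unjad eqt apqrp luf mds jjat bfhe yzc rlp
Hunk 7: at line 4 remove [apqrp,luf,mds] add [qcs,apr] -> 10 lines: pmuxw wos unjad eqt qcs apr jjat bfhe yzc rlp
Final line 2: wos

Answer: wos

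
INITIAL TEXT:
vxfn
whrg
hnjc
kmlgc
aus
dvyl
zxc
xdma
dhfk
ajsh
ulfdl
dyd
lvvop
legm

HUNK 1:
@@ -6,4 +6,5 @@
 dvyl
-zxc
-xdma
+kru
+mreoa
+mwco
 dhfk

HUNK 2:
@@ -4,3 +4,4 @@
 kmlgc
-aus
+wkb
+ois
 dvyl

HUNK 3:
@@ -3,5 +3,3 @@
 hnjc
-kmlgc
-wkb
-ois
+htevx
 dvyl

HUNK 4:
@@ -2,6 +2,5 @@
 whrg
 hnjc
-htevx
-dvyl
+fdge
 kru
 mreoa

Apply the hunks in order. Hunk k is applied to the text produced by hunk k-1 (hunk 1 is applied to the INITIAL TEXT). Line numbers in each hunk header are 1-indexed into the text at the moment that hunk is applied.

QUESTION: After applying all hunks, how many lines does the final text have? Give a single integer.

Hunk 1: at line 6 remove [zxc,xdma] add [kru,mreoa,mwco] -> 15 lines: vxfn whrg hnjc kmlgc aus dvyl kru mreoa mwco dhfk ajsh ulfdl dyd lvvop legm
Hunk 2: at line 4 remove [aus] add [wkb,ois] -> 16 lines: vxfn whrg hnjc kmlgc wkb ois dvyl kru mreoa mwco dhfk ajsh ulfdl dyd lvvop legm
Hunk 3: at line 3 remove [kmlgc,wkb,ois] add [htevx] -> 14 lines: vxfn whrg hnjc htevx dvyl kru mreoa mwco dhfk ajsh ulfdl dyd lvvop legm
Hunk 4: at line 2 remove [htevx,dvyl] add [fdge] -> 13 lines: vxfn whrg hnjc fdge kru mreoa mwco dhfk ajsh ulfdl dyd lvvop legm
Final line count: 13

Answer: 13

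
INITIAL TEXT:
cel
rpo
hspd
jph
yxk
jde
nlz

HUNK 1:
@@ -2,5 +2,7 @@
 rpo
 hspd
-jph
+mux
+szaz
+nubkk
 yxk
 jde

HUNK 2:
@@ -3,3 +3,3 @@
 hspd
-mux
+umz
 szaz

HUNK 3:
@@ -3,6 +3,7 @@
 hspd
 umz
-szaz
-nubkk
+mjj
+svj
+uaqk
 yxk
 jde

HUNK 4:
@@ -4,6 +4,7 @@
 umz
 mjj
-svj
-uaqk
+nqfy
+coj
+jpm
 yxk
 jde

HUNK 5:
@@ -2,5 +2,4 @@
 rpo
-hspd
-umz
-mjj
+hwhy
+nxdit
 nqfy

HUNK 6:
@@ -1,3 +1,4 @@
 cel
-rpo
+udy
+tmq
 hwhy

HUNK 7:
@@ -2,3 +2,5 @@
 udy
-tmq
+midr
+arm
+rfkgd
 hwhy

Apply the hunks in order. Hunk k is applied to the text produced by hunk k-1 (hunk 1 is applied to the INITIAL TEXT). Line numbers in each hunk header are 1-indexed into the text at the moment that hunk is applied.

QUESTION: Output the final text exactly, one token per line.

Hunk 1: at line 2 remove [jph] add [mux,szaz,nubkk] -> 9 lines: cel rpo hspd mux szaz nubkk yxk jde nlz
Hunk 2: at line 3 remove [mux] add [umz] -> 9 lines: cel rpo hspd umz szaz nubkk yxk jde nlz
Hunk 3: at line 3 remove [szaz,nubkk] add [mjj,svj,uaqk] -> 10 lines: cel rpo hspd umz mjj svj uaqk yxk jde nlz
Hunk 4: at line 4 remove [svj,uaqk] add [nqfy,coj,jpm] -> 11 lines: cel rpo hspd umz mjj nqfy coj jpm yxk jde nlz
Hunk 5: at line 2 remove [hspd,umz,mjj] add [hwhy,nxdit] -> 10 lines: cel rpo hwhy nxdit nqfy coj jpm yxk jde nlz
Hunk 6: at line 1 remove [rpo] add [udy,tmq] -> 11 lines: cel udy tmq hwhy nxdit nqfy coj jpm yxk jde nlz
Hunk 7: at line 2 remove [tmq] add [midr,arm,rfkgd] -> 13 lines: cel udy midr arm rfkgd hwhy nxdit nqfy coj jpm yxk jde nlz

Answer: cel
udy
midr
arm
rfkgd
hwhy
nxdit
nqfy
coj
jpm
yxk
jde
nlz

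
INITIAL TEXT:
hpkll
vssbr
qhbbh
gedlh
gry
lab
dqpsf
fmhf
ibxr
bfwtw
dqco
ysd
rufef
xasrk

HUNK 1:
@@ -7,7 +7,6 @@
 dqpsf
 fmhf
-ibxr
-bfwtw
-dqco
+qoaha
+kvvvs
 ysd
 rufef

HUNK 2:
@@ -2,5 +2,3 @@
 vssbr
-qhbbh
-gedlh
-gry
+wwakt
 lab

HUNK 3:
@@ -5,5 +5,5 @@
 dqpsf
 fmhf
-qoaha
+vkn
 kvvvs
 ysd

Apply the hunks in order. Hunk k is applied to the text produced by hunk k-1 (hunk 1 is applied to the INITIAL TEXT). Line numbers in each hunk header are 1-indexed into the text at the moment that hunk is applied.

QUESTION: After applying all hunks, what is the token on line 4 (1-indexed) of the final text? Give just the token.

Answer: lab

Derivation:
Hunk 1: at line 7 remove [ibxr,bfwtw,dqco] add [qoaha,kvvvs] -> 13 lines: hpkll vssbr qhbbh gedlh gry lab dqpsf fmhf qoaha kvvvs ysd rufef xasrk
Hunk 2: at line 2 remove [qhbbh,gedlh,gry] add [wwakt] -> 11 lines: hpkll vssbr wwakt lab dqpsf fmhf qoaha kvvvs ysd rufef xasrk
Hunk 3: at line 5 remove [qoaha] add [vkn] -> 11 lines: hpkll vssbr wwakt lab dqpsf fmhf vkn kvvvs ysd rufef xasrk
Final line 4: lab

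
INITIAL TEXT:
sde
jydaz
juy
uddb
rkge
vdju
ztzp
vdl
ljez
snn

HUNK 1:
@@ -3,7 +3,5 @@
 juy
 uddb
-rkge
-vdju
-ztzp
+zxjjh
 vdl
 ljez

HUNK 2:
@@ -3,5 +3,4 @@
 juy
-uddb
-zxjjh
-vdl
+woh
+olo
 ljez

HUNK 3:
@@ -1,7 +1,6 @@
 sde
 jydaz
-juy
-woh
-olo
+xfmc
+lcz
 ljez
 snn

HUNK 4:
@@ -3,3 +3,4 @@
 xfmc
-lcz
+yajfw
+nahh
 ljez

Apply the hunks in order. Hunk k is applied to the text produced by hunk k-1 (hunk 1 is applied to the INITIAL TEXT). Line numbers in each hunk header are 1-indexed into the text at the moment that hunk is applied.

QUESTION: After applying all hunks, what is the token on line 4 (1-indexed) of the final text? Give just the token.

Answer: yajfw

Derivation:
Hunk 1: at line 3 remove [rkge,vdju,ztzp] add [zxjjh] -> 8 lines: sde jydaz juy uddb zxjjh vdl ljez snn
Hunk 2: at line 3 remove [uddb,zxjjh,vdl] add [woh,olo] -> 7 lines: sde jydaz juy woh olo ljez snn
Hunk 3: at line 1 remove [juy,woh,olo] add [xfmc,lcz] -> 6 lines: sde jydaz xfmc lcz ljez snn
Hunk 4: at line 3 remove [lcz] add [yajfw,nahh] -> 7 lines: sde jydaz xfmc yajfw nahh ljez snn
Final line 4: yajfw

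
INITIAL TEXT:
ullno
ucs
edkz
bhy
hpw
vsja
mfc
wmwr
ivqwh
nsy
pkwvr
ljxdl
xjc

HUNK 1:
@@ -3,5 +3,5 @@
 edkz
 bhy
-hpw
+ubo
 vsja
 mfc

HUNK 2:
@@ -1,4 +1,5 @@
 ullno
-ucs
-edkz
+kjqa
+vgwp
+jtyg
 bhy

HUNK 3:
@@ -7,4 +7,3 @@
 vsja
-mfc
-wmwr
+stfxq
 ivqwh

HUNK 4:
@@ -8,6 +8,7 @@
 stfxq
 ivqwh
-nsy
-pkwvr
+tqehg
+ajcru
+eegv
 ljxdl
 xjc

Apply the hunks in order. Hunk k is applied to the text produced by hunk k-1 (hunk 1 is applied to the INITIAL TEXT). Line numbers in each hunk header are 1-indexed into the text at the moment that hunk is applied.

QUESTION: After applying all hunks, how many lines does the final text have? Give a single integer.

Hunk 1: at line 3 remove [hpw] add [ubo] -> 13 lines: ullno ucs edkz bhy ubo vsja mfc wmwr ivqwh nsy pkwvr ljxdl xjc
Hunk 2: at line 1 remove [ucs,edkz] add [kjqa,vgwp,jtyg] -> 14 lines: ullno kjqa vgwp jtyg bhy ubo vsja mfc wmwr ivqwh nsy pkwvr ljxdl xjc
Hunk 3: at line 7 remove [mfc,wmwr] add [stfxq] -> 13 lines: ullno kjqa vgwp jtyg bhy ubo vsja stfxq ivqwh nsy pkwvr ljxdl xjc
Hunk 4: at line 8 remove [nsy,pkwvr] add [tqehg,ajcru,eegv] -> 14 lines: ullno kjqa vgwp jtyg bhy ubo vsja stfxq ivqwh tqehg ajcru eegv ljxdl xjc
Final line count: 14

Answer: 14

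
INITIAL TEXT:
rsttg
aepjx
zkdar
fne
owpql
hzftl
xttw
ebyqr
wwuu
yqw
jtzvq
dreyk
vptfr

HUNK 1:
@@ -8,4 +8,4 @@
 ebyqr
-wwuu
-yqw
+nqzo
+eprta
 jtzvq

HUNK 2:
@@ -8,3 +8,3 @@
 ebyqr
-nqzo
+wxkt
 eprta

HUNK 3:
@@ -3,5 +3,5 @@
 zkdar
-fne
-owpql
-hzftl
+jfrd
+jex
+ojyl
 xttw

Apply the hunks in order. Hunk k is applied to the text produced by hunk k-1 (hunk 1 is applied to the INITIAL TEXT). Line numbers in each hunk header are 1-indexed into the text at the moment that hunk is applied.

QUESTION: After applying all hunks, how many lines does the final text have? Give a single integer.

Hunk 1: at line 8 remove [wwuu,yqw] add [nqzo,eprta] -> 13 lines: rsttg aepjx zkdar fne owpql hzftl xttw ebyqr nqzo eprta jtzvq dreyk vptfr
Hunk 2: at line 8 remove [nqzo] add [wxkt] -> 13 lines: rsttg aepjx zkdar fne owpql hzftl xttw ebyqr wxkt eprta jtzvq dreyk vptfr
Hunk 3: at line 3 remove [fne,owpql,hzftl] add [jfrd,jex,ojyl] -> 13 lines: rsttg aepjx zkdar jfrd jex ojyl xttw ebyqr wxkt eprta jtzvq dreyk vptfr
Final line count: 13

Answer: 13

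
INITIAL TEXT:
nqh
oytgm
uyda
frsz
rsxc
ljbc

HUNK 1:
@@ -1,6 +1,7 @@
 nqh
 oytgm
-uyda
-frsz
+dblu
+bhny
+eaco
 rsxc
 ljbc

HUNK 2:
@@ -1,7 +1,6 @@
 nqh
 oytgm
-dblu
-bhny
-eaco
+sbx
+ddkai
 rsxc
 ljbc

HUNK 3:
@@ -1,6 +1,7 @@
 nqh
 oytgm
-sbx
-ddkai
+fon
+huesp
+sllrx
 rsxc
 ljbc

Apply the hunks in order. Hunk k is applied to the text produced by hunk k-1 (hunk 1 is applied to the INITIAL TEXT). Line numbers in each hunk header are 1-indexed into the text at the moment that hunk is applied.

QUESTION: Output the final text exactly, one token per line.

Hunk 1: at line 1 remove [uyda,frsz] add [dblu,bhny,eaco] -> 7 lines: nqh oytgm dblu bhny eaco rsxc ljbc
Hunk 2: at line 1 remove [dblu,bhny,eaco] add [sbx,ddkai] -> 6 lines: nqh oytgm sbx ddkai rsxc ljbc
Hunk 3: at line 1 remove [sbx,ddkai] add [fon,huesp,sllrx] -> 7 lines: nqh oytgm fon huesp sllrx rsxc ljbc

Answer: nqh
oytgm
fon
huesp
sllrx
rsxc
ljbc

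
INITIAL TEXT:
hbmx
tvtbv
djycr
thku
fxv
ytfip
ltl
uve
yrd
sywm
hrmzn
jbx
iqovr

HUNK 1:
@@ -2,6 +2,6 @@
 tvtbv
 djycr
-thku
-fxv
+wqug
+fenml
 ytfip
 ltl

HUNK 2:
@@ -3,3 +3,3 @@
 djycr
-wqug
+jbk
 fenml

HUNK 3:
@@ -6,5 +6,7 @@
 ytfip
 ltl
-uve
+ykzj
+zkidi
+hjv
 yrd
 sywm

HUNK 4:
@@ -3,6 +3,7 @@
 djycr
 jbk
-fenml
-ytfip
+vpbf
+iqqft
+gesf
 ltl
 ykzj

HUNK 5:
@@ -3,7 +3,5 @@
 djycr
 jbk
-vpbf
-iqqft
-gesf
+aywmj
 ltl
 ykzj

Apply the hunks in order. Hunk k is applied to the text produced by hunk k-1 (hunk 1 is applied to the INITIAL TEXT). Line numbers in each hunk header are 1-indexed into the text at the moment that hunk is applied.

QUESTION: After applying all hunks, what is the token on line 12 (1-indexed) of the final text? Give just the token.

Hunk 1: at line 2 remove [thku,fxv] add [wqug,fenml] -> 13 lines: hbmx tvtbv djycr wqug fenml ytfip ltl uve yrd sywm hrmzn jbx iqovr
Hunk 2: at line 3 remove [wqug] add [jbk] -> 13 lines: hbmx tvtbv djycr jbk fenml ytfip ltl uve yrd sywm hrmzn jbx iqovr
Hunk 3: at line 6 remove [uve] add [ykzj,zkidi,hjv] -> 15 lines: hbmx tvtbv djycr jbk fenml ytfip ltl ykzj zkidi hjv yrd sywm hrmzn jbx iqovr
Hunk 4: at line 3 remove [fenml,ytfip] add [vpbf,iqqft,gesf] -> 16 lines: hbmx tvtbv djycr jbk vpbf iqqft gesf ltl ykzj zkidi hjv yrd sywm hrmzn jbx iqovr
Hunk 5: at line 3 remove [vpbf,iqqft,gesf] add [aywmj] -> 14 lines: hbmx tvtbv djycr jbk aywmj ltl ykzj zkidi hjv yrd sywm hrmzn jbx iqovr
Final line 12: hrmzn

Answer: hrmzn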